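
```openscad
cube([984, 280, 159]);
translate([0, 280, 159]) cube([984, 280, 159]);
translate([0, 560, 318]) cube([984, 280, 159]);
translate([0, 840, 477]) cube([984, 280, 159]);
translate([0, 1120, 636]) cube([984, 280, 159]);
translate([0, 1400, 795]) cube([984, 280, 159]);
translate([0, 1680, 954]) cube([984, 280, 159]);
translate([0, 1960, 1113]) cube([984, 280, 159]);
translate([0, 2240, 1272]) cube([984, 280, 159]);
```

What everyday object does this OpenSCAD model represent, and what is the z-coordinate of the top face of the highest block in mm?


A staircase. The total rise is 1431 mm.

9 identical blocks, each offset up and back from the previous — a staircase. Each step is 159 mm tall and there are 9 of them, so the total rise is 9 × 159 = 1431 mm.


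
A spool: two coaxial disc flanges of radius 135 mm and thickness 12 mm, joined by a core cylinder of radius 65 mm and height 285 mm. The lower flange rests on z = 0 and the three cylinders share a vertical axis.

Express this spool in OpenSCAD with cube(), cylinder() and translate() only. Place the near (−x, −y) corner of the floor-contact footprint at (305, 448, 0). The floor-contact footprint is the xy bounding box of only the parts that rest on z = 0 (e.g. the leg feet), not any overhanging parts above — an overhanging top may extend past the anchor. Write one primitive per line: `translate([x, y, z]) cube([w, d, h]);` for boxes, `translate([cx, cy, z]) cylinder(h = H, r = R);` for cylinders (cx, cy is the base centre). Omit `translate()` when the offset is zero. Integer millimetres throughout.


translate([440, 583, 0]) cylinder(h = 12, r = 135);
translate([440, 583, 12]) cylinder(h = 285, r = 65);
translate([440, 583, 297]) cylinder(h = 12, r = 135);


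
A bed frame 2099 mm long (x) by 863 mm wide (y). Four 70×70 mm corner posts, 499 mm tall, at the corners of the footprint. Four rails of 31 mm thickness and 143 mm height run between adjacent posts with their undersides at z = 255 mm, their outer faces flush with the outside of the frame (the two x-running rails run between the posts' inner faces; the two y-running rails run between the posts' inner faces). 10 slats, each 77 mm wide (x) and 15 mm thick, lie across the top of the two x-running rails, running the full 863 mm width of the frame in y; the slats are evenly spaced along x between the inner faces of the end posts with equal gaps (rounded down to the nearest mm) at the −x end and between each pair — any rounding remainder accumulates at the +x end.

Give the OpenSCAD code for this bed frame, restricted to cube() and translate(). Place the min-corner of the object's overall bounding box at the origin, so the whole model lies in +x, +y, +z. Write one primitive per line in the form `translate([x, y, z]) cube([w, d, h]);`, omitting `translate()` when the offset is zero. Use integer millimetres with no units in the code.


cube([70, 70, 499]);
translate([0, 793, 0]) cube([70, 70, 499]);
translate([2029, 0, 0]) cube([70, 70, 499]);
translate([2029, 793, 0]) cube([70, 70, 499]);
translate([70, 0, 255]) cube([1959, 31, 143]);
translate([70, 832, 255]) cube([1959, 31, 143]);
translate([0, 70, 255]) cube([31, 723, 143]);
translate([2068, 70, 255]) cube([31, 723, 143]);
translate([178, 0, 398]) cube([77, 863, 15]);
translate([363, 0, 398]) cube([77, 863, 15]);
translate([548, 0, 398]) cube([77, 863, 15]);
translate([733, 0, 398]) cube([77, 863, 15]);
translate([918, 0, 398]) cube([77, 863, 15]);
translate([1103, 0, 398]) cube([77, 863, 15]);
translate([1288, 0, 398]) cube([77, 863, 15]);
translate([1473, 0, 398]) cube([77, 863, 15]);
translate([1658, 0, 398]) cube([77, 863, 15]);
translate([1843, 0, 398]) cube([77, 863, 15]);


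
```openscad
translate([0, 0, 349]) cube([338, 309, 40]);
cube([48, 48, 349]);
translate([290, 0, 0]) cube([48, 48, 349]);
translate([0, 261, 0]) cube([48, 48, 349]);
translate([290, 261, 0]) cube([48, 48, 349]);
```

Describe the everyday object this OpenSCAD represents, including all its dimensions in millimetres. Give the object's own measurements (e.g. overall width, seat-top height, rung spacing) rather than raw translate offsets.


A simple wooden stool: a rectangular seat 338 mm (x) by 309 mm (y), 40 mm thick, top face at z = 389 mm, on four square legs, each 48×48 mm in cross-section. The legs rest on z = 0, each flush with a corner of the seat.


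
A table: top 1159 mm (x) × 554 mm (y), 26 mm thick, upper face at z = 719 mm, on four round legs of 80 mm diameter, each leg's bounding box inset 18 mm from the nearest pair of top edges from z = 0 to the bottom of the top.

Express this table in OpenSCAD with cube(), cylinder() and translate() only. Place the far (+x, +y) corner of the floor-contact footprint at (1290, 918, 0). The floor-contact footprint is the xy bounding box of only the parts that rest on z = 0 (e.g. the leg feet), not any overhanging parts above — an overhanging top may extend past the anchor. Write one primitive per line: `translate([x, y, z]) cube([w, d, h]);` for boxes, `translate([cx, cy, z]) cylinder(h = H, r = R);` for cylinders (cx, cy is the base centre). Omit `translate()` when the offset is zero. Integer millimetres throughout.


translate([149, 382, 693]) cube([1159, 554, 26]);
translate([207, 440, 0]) cylinder(h = 693, r = 40);
translate([1250, 440, 0]) cylinder(h = 693, r = 40);
translate([207, 878, 0]) cylinder(h = 693, r = 40);
translate([1250, 878, 0]) cylinder(h = 693, r = 40);


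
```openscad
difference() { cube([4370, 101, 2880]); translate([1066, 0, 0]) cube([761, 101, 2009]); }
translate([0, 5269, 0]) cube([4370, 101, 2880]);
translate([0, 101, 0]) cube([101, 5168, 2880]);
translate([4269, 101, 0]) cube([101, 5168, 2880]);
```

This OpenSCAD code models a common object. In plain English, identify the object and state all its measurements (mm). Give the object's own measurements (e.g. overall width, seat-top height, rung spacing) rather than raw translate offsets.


A single room: four walls, each 2880 mm tall and 101 mm thick, enclosing an outside footprint 4370×5370 mm (x × y), no floor or roof. The front and back walls (−y and +y sides) run the full x-width; the side walls fit between their inner faces. A door opening 761 mm wide and 2009 mm tall is cut through the front wall from the floor up, its −x edge 1066 mm from the wall's −x end.


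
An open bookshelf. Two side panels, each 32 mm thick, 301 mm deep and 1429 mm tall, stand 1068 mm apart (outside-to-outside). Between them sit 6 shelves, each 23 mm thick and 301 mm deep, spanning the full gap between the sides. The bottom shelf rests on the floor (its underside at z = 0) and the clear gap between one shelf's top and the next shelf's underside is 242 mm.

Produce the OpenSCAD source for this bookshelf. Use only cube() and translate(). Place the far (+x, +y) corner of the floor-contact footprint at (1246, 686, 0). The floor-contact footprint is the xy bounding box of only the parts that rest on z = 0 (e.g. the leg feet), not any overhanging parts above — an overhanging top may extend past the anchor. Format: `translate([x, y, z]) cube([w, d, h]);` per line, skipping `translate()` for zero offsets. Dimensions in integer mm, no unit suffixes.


translate([178, 385, 0]) cube([32, 301, 1429]);
translate([1214, 385, 0]) cube([32, 301, 1429]);
translate([210, 385, 0]) cube([1004, 301, 23]);
translate([210, 385, 265]) cube([1004, 301, 23]);
translate([210, 385, 530]) cube([1004, 301, 23]);
translate([210, 385, 795]) cube([1004, 301, 23]);
translate([210, 385, 1060]) cube([1004, 301, 23]);
translate([210, 385, 1325]) cube([1004, 301, 23]);


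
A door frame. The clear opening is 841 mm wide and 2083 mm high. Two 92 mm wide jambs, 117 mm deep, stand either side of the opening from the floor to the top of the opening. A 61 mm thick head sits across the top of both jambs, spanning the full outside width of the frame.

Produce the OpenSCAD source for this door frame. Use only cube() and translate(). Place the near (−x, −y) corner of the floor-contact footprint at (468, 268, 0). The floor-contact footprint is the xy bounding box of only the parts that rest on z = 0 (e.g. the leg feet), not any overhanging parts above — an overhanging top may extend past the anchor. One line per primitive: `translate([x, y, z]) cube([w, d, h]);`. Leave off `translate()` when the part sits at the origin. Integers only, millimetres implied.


translate([468, 268, 0]) cube([92, 117, 2083]);
translate([1401, 268, 0]) cube([92, 117, 2083]);
translate([468, 268, 2083]) cube([1025, 117, 61]);


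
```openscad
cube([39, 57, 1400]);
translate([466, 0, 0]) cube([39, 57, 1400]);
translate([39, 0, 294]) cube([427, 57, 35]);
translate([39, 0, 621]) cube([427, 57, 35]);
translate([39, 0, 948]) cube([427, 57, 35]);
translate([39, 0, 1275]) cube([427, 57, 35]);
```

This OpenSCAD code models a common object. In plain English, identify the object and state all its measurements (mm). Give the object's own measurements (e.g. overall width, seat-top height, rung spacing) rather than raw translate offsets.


A straight ladder. Two 39×57 mm vertical rails, 1400 mm tall, stand 505 mm apart (outside-to-outside) with their front faces coplanar on the −y side. 4 rungs, each 57 mm deep and 35 mm tall, span between the inner faces of the rails, front faces flush with the rails. The lowest rung's underside is at z = 294 mm and rungs are spaced 327 mm apart (underside to underside).


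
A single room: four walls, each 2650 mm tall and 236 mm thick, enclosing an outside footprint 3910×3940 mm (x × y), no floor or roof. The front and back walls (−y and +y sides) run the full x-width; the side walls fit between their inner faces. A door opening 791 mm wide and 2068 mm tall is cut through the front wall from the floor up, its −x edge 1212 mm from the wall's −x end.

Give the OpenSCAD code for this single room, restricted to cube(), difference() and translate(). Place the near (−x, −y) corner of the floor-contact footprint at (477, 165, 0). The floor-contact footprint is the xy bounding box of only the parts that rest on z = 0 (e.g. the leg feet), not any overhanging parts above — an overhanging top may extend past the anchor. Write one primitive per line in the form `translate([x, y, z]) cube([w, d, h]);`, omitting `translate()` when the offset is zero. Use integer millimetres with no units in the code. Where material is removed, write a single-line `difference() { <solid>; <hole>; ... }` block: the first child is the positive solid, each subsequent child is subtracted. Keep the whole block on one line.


difference() { translate([477, 165, 0]) cube([3910, 236, 2650]); translate([1689, 165, 0]) cube([791, 236, 2068]); }
translate([477, 3869, 0]) cube([3910, 236, 2650]);
translate([477, 401, 0]) cube([236, 3468, 2650]);
translate([4151, 401, 0]) cube([236, 3468, 2650]);


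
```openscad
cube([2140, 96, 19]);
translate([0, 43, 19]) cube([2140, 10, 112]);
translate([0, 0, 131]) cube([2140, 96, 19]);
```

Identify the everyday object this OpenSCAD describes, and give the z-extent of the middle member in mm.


An I-beam. The web height is 112 mm.

Two wide flanges with a thin centred web — an I-beam. Overall 150 mm minus two 19 mm flanges gives a web of 150 − 2·19 = 112 mm.


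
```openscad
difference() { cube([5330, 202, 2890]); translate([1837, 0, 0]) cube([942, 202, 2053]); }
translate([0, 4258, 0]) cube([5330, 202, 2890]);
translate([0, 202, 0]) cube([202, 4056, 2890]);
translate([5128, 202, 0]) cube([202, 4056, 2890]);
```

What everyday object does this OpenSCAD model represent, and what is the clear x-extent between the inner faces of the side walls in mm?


A single room. The interior width is 4926 mm.

Four walls enclosing a rectangle with a door in the front wall — a room. Outside width 5330 minus two 202 mm walls gives 4926 mm.


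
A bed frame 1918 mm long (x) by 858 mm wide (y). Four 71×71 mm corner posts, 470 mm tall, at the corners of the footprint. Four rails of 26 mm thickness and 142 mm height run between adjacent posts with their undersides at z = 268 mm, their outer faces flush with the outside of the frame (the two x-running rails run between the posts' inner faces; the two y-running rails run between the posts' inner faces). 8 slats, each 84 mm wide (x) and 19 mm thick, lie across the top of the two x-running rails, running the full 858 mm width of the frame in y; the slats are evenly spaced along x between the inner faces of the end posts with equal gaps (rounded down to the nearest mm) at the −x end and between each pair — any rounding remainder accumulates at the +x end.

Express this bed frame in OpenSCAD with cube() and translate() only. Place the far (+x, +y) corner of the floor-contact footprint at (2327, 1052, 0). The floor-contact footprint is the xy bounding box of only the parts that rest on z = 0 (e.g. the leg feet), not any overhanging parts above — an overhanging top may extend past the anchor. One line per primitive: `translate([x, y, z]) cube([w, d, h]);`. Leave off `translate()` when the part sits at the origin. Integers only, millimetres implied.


translate([409, 194, 0]) cube([71, 71, 470]);
translate([409, 981, 0]) cube([71, 71, 470]);
translate([2256, 194, 0]) cube([71, 71, 470]);
translate([2256, 981, 0]) cube([71, 71, 470]);
translate([480, 194, 268]) cube([1776, 26, 142]);
translate([480, 1026, 268]) cube([1776, 26, 142]);
translate([409, 265, 268]) cube([26, 716, 142]);
translate([2301, 265, 268]) cube([26, 716, 142]);
translate([602, 194, 410]) cube([84, 858, 19]);
translate([808, 194, 410]) cube([84, 858, 19]);
translate([1014, 194, 410]) cube([84, 858, 19]);
translate([1220, 194, 410]) cube([84, 858, 19]);
translate([1426, 194, 410]) cube([84, 858, 19]);
translate([1632, 194, 410]) cube([84, 858, 19]);
translate([1838, 194, 410]) cube([84, 858, 19]);
translate([2044, 194, 410]) cube([84, 858, 19]);


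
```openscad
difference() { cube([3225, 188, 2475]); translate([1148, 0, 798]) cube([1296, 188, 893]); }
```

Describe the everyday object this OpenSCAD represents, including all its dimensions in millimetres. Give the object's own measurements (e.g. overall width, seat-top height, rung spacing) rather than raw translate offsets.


A wall 3225 mm long (x), 188 mm thick (y), 2475 mm tall, with a rectangular window opening cut through it. The opening is 1296 mm wide and 893 mm tall; its sill is at z = 798 mm and its near (−x) edge is 1148 mm from the wall's −x end. The opening passes through the full wall thickness.


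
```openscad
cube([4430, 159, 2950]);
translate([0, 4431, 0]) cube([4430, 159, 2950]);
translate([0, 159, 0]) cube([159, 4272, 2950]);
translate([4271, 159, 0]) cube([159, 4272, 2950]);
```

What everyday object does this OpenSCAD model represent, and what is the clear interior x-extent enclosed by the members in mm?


A house (or room) frame. The interior width is 4112 mm.

Four 2950 mm walls enclosing a rectangle with no floor or roof — a room or house frame. Outside width is 4430 mm and wall thickness is 159 mm, so the interior width is 4430 − 2 × 159 = 4112 mm.


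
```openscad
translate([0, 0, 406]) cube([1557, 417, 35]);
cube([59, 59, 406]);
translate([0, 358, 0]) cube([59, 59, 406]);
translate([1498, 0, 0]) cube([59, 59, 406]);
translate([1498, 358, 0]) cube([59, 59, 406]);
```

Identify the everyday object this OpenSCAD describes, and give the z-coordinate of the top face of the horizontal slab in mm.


A bench. The seat-top height is 441 mm.

A long slab on four corner posts — a bench. The slab sits at z = 406 with thickness 35, so the top is 406 + 35 = 441 mm.


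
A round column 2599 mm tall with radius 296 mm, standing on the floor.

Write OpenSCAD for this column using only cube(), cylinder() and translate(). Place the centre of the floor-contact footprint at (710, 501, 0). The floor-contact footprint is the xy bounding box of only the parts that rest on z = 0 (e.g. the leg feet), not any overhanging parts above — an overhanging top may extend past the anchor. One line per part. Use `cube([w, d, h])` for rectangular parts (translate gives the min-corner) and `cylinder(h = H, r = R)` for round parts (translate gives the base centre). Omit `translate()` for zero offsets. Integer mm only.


translate([710, 501, 0]) cylinder(h = 2599, r = 296);


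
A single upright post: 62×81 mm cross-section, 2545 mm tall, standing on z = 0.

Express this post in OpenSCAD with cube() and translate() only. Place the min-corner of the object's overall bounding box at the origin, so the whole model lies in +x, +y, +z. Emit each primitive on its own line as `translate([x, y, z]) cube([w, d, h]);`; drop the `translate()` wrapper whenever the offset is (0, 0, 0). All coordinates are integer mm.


cube([62, 81, 2545]);


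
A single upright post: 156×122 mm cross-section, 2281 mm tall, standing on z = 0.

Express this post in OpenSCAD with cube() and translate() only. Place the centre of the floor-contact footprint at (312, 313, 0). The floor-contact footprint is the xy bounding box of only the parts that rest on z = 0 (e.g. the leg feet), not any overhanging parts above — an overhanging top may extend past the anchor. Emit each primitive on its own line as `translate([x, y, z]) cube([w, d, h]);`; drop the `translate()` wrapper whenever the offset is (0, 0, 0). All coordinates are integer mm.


translate([234, 252, 0]) cube([156, 122, 2281]);


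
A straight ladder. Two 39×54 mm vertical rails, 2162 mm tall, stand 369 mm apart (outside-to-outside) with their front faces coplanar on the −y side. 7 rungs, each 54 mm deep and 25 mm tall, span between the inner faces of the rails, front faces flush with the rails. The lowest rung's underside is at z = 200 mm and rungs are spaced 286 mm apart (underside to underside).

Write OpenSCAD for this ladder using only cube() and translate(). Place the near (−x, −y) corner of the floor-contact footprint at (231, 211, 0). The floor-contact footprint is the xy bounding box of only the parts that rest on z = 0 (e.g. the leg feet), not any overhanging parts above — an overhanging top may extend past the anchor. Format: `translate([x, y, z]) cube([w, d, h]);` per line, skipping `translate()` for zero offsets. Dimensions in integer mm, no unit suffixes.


translate([231, 211, 0]) cube([39, 54, 2162]);
translate([561, 211, 0]) cube([39, 54, 2162]);
translate([270, 211, 200]) cube([291, 54, 25]);
translate([270, 211, 486]) cube([291, 54, 25]);
translate([270, 211, 772]) cube([291, 54, 25]);
translate([270, 211, 1058]) cube([291, 54, 25]);
translate([270, 211, 1344]) cube([291, 54, 25]);
translate([270, 211, 1630]) cube([291, 54, 25]);
translate([270, 211, 1916]) cube([291, 54, 25]);


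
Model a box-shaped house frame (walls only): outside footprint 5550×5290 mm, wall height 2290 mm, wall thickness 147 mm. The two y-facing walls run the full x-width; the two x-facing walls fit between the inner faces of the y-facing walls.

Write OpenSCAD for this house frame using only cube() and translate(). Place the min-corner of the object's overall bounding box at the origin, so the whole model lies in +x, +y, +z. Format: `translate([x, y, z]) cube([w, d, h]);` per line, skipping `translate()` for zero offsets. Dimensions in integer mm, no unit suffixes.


cube([5550, 147, 2290]);
translate([0, 5143, 0]) cube([5550, 147, 2290]);
translate([0, 147, 0]) cube([147, 4996, 2290]);
translate([5403, 147, 0]) cube([147, 4996, 2290]);


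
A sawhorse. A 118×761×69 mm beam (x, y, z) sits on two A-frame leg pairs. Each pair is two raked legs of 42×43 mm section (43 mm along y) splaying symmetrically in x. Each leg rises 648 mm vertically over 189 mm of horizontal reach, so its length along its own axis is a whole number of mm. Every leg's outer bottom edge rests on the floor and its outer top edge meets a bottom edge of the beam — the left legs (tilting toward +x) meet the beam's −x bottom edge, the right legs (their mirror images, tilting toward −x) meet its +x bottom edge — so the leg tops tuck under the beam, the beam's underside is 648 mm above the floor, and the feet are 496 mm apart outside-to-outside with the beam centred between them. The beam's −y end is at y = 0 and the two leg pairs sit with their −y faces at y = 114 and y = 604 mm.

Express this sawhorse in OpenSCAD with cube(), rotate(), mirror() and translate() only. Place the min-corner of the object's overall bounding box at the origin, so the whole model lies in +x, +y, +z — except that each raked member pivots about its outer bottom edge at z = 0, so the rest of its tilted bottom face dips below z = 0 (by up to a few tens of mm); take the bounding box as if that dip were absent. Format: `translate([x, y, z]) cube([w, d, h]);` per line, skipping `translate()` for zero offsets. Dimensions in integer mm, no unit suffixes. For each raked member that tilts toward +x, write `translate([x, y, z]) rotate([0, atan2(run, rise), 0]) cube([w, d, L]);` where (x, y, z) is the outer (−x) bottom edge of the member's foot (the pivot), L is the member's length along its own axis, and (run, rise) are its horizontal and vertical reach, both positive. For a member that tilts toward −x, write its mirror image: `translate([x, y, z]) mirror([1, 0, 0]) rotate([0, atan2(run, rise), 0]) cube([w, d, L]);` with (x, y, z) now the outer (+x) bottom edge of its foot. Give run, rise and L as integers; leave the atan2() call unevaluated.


translate([189, 0, 648]) cube([118, 761, 69]);
translate([0, 114, 0]) rotate([0, atan2(189, 648), 0]) cube([42, 43, 675]);
translate([496, 114, 0]) mirror([1, 0, 0]) rotate([0, atan2(189, 648), 0]) cube([42, 43, 675]);
translate([0, 604, 0]) rotate([0, atan2(189, 648), 0]) cube([42, 43, 675]);
translate([496, 604, 0]) mirror([1, 0, 0]) rotate([0, atan2(189, 648), 0]) cube([42, 43, 675]);


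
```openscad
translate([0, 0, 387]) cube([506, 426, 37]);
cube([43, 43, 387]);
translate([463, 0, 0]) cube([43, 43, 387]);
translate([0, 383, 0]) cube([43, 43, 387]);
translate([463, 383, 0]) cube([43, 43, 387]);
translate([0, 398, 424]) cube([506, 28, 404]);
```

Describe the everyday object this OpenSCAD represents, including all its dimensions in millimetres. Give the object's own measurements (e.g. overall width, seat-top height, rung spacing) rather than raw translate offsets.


A chair. The seat is a 506×426×37 mm slab with its top at z = 424 mm, on four 43×43 mm corner legs (flush with the seat edges, standing on z = 0). A flat backrest 28 mm thick, 404 mm tall, spans the full seat width and rises from the seat top along its +y edge, rear face flush with the rear of the seat.


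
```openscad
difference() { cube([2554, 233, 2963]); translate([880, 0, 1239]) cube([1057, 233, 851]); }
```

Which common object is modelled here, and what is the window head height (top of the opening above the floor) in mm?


A wall with a window opening. The window head height is 2090 mm.

A wall with a rectangular opening subtracted — a window. Sill at z = 1239, opening 851 mm tall, so the head is at 1239 + 851 = 2090 mm.


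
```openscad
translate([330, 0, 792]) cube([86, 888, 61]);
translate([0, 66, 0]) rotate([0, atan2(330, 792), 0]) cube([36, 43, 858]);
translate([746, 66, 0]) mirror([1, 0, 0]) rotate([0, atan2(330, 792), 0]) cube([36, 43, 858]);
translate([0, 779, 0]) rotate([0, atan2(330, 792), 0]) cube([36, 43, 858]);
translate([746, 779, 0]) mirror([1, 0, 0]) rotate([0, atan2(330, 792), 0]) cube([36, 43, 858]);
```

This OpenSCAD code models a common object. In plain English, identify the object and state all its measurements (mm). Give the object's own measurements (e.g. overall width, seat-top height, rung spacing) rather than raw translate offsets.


A sawhorse. A 86×888×61 mm beam (x, y, z) sits on two A-frame leg pairs. Each pair is two raked legs of 36×43 mm section (43 mm along y) splaying symmetrically in x. Each leg rises 792 mm vertically over 330 mm of horizontal reach and is 858 mm long along its own axis. Every leg's outer bottom edge rests on the floor and its outer top edge meets a bottom edge of the beam — the left legs (tilting toward +x) meet the beam's −x bottom edge, the right legs (their mirror images, tilting toward −x) meet its +x bottom edge — so the leg tops tuck under the beam, the beam's underside is 792 mm above the floor, and the feet are 746 mm apart outside-to-outside with the beam centred between them. The two leg pairs are set in 66 mm from either end of the beam.


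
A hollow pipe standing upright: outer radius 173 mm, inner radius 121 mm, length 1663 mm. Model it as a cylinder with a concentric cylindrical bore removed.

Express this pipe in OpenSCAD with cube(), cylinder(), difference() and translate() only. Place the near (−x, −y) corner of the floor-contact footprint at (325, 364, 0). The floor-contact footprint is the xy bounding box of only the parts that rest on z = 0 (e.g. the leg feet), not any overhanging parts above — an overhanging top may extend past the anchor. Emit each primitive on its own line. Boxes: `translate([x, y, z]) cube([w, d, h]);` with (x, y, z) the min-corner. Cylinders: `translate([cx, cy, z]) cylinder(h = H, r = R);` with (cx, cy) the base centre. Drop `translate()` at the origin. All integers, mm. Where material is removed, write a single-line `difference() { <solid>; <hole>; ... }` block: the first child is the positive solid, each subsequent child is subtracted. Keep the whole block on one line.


difference() { translate([498, 537, 0]) cylinder(h = 1663, r = 173); translate([498, 537, 0]) cylinder(h = 1663, r = 121); }


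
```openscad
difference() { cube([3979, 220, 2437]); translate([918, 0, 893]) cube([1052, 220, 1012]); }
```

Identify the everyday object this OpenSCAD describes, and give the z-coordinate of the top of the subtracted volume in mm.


A wall with a window opening. The window head height is 1905 mm.

A wall with a rectangular opening subtracted — a window. Sill at z = 893, opening 1012 mm tall, so the head is at 893 + 1012 = 1905 mm.


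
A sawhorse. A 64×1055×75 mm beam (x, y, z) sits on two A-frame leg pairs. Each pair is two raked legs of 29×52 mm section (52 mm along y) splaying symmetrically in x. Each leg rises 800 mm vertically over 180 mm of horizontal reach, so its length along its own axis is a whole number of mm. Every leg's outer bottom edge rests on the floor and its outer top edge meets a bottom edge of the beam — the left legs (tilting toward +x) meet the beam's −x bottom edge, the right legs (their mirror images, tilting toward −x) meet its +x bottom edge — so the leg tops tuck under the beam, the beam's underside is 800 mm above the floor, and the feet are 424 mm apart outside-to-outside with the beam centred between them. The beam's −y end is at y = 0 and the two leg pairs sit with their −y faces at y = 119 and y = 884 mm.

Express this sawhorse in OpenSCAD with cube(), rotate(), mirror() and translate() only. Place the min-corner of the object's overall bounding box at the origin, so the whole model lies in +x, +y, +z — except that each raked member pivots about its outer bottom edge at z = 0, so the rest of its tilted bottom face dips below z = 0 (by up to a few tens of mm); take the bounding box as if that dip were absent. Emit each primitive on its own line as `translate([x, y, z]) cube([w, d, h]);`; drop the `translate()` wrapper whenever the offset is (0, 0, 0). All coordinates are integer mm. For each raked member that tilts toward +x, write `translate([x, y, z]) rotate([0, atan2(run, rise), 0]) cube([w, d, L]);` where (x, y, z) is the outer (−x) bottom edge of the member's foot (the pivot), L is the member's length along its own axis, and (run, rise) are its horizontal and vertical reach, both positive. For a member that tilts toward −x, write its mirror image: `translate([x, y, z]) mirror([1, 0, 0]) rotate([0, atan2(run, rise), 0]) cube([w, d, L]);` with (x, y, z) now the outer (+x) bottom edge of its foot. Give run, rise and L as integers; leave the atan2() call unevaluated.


translate([180, 0, 800]) cube([64, 1055, 75]);
translate([0, 119, 0]) rotate([0, atan2(180, 800), 0]) cube([29, 52, 820]);
translate([424, 119, 0]) mirror([1, 0, 0]) rotate([0, atan2(180, 800), 0]) cube([29, 52, 820]);
translate([0, 884, 0]) rotate([0, atan2(180, 800), 0]) cube([29, 52, 820]);
translate([424, 884, 0]) mirror([1, 0, 0]) rotate([0, atan2(180, 800), 0]) cube([29, 52, 820]);


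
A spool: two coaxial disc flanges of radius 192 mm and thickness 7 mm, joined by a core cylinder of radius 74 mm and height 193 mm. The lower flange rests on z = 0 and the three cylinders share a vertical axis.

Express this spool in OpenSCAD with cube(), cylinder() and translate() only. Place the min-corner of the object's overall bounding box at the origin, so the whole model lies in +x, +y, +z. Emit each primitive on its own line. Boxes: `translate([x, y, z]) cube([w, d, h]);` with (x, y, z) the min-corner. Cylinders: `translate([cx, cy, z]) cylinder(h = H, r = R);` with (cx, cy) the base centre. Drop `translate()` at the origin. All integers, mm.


translate([192, 192, 0]) cylinder(h = 7, r = 192);
translate([192, 192, 7]) cylinder(h = 193, r = 74);
translate([192, 192, 200]) cylinder(h = 7, r = 192);


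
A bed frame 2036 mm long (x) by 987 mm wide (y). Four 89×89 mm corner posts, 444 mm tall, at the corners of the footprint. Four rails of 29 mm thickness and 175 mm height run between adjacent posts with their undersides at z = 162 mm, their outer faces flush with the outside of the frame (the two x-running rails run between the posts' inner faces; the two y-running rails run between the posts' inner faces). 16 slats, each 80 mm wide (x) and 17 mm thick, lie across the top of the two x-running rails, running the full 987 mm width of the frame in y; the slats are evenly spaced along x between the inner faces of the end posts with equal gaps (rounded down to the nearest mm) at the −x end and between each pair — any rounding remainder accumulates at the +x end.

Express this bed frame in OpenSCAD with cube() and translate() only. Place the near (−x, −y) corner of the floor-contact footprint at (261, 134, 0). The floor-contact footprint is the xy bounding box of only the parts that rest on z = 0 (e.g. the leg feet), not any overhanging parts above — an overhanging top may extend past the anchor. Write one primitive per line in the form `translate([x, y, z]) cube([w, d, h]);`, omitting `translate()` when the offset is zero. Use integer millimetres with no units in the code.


// slat z = rail_z + rail_h = 162 + 175 = 337
// slat gap = ⌊(1858 − 16·80) / 17⌋ = 34
translate([261, 134, 0]) cube([89, 89, 444]);
translate([261, 1032, 0]) cube([89, 89, 444]);
translate([2208, 134, 0]) cube([89, 89, 444]);
translate([2208, 1032, 0]) cube([89, 89, 444]);
translate([350, 134, 162]) cube([1858, 29, 175]);
translate([350, 1092, 162]) cube([1858, 29, 175]);
translate([261, 223, 162]) cube([29, 809, 175]);
translate([2268, 223, 162]) cube([29, 809, 175]);
translate([384, 134, 337]) cube([80, 987, 17]);
translate([498, 134, 337]) cube([80, 987, 17]);
translate([612, 134, 337]) cube([80, 987, 17]);
translate([726, 134, 337]) cube([80, 987, 17]);
translate([840, 134, 337]) cube([80, 987, 17]);
translate([954, 134, 337]) cube([80, 987, 17]);
translate([1068, 134, 337]) cube([80, 987, 17]);
translate([1182, 134, 337]) cube([80, 987, 17]);
translate([1296, 134, 337]) cube([80, 987, 17]);
translate([1410, 134, 337]) cube([80, 987, 17]);
translate([1524, 134, 337]) cube([80, 987, 17]);
translate([1638, 134, 337]) cube([80, 987, 17]);
translate([1752, 134, 337]) cube([80, 987, 17]);
translate([1866, 134, 337]) cube([80, 987, 17]);
translate([1980, 134, 337]) cube([80, 987, 17]);
translate([2094, 134, 337]) cube([80, 987, 17]);


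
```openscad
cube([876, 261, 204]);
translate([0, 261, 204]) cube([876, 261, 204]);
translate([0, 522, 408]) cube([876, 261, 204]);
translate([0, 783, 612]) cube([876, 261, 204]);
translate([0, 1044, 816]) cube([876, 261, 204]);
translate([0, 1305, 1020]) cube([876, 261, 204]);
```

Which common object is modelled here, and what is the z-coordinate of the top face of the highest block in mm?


A staircase. The total rise is 1224 mm.

6 identical blocks, each offset up and back from the previous — a staircase. Each step is 204 mm tall and there are 6 of them, so the total rise is 6 × 204 = 1224 mm.


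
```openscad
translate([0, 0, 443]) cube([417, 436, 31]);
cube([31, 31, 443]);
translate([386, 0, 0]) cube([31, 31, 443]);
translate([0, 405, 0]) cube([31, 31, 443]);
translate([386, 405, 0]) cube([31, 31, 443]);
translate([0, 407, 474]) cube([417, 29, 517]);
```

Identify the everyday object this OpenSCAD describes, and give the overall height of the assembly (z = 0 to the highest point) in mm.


A chair. The overall height is 991 mm.

A slab on four corner posts with a tall panel at the back — a chair. The seat slab sits at z = 443 with thickness 31, and the 517 mm backrest starts at the seat top, so the overall height is 443 + 31 + 517 = 991 mm.


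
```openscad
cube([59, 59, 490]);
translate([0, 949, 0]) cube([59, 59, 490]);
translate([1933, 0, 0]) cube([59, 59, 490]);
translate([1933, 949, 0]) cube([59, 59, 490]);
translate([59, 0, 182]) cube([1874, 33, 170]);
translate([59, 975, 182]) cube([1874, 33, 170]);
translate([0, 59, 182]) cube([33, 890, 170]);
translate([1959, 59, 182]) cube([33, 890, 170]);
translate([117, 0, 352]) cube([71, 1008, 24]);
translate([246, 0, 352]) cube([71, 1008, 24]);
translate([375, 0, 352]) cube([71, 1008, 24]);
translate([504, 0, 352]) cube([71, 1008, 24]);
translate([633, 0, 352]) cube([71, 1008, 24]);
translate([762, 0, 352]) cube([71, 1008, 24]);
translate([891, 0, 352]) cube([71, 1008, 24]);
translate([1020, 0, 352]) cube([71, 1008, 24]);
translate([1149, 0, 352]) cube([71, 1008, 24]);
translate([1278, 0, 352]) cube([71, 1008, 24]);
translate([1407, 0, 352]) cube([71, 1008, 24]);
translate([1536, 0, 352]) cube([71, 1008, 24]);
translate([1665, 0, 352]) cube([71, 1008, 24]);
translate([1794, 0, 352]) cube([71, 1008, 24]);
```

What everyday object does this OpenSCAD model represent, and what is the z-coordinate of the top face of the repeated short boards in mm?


A bed frame. The slat-top height is 376 mm.

Four posts, four rails, and a row of slats — a bed frame. Slats sit on the rails at z = 182 + 170 = 352; with slat thickness 24, the top is 376 mm.


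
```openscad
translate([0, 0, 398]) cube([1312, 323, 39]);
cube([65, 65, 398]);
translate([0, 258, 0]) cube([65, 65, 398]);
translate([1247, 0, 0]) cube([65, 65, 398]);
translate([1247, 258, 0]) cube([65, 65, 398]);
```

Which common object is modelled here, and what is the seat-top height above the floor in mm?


A bench. The seat-top height is 437 mm.

A long slab on four corner posts — a bench. The slab sits at z = 398 with thickness 39, so the top is 398 + 39 = 437 mm.


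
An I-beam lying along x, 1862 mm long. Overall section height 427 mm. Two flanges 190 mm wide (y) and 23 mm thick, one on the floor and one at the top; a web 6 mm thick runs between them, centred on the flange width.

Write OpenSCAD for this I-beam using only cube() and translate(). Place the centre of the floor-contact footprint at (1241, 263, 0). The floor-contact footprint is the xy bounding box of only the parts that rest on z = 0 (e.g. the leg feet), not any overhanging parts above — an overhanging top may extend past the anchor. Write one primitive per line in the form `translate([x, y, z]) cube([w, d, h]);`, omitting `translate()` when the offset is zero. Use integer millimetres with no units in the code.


translate([310, 168, 0]) cube([1862, 190, 23]);
translate([310, 260, 23]) cube([1862, 6, 381]);
translate([310, 168, 404]) cube([1862, 190, 23]);


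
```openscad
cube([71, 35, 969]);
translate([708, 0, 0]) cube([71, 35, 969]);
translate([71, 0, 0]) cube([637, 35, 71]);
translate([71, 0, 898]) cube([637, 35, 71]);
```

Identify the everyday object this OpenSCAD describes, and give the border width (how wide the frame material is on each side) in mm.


A picture frame. The border width is 71 mm.

Four thin pieces enclosing a rectangular opening — a picture frame. The two full-height stiles are 969 mm tall; the top rail sits at z = 898 and is 71 mm tall, so the border above the opening is 969 − 898 = 71 mm, matching the stile x-width.


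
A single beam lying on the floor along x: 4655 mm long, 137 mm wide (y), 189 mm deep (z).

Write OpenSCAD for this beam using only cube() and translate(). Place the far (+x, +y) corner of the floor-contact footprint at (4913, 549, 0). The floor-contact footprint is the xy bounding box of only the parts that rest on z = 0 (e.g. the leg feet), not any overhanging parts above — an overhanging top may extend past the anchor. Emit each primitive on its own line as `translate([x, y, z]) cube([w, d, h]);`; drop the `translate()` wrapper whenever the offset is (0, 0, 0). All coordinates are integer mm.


translate([258, 412, 0]) cube([4655, 137, 189]);


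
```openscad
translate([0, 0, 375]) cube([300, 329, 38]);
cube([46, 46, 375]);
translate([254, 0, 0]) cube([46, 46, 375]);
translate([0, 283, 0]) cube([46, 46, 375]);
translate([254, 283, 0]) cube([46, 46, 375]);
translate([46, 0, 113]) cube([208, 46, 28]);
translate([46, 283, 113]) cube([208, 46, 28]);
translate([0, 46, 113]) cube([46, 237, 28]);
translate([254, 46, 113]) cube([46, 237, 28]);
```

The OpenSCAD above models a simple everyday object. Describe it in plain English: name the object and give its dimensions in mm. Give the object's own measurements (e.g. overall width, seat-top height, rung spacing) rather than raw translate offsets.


A simple wooden stool: a rectangular seat 300 mm (x) by 329 mm (y), 38 mm thick, top face at z = 413 mm, on four square legs, each 46×46 mm in cross-section. The legs rest on z = 0, each flush with a corner of the seat. Four stretchers, 46 mm wide and 28 mm tall, connect adjacent legs with their undersides at z = 113 mm, each running between the inner faces of the legs it joins and aligned with the legs' outer faces on the other axis.


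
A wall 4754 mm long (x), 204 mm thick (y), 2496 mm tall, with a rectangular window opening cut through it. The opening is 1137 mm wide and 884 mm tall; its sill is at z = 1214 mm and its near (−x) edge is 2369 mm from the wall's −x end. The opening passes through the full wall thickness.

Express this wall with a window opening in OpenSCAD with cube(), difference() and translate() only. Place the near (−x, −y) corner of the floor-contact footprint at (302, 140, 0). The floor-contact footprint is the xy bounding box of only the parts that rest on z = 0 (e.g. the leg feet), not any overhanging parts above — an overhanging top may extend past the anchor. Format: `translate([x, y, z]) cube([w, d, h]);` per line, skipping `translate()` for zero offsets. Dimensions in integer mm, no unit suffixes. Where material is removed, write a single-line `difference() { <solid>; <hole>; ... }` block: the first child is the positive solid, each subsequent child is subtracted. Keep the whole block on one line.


difference() { translate([302, 140, 0]) cube([4754, 204, 2496]); translate([2671, 140, 1214]) cube([1137, 204, 884]); }


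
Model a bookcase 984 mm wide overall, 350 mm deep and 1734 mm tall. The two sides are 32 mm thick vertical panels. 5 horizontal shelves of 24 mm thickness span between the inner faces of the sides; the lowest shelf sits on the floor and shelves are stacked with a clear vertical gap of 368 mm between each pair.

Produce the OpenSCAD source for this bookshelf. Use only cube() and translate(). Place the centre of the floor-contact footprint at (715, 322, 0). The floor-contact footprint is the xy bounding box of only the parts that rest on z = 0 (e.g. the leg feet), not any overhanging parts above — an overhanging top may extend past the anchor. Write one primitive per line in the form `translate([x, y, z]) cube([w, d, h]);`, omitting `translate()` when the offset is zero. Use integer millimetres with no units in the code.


translate([223, 147, 0]) cube([32, 350, 1734]);
translate([1175, 147, 0]) cube([32, 350, 1734]);
translate([255, 147, 0]) cube([920, 350, 24]);
translate([255, 147, 392]) cube([920, 350, 24]);
translate([255, 147, 784]) cube([920, 350, 24]);
translate([255, 147, 1176]) cube([920, 350, 24]);
translate([255, 147, 1568]) cube([920, 350, 24]);
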